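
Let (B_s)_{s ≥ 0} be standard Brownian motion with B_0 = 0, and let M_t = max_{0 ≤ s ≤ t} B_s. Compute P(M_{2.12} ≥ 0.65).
P(M_{2.12} ≥ 0.65) = 2·P(B_{2.12} ≥ 0.65) = 2(1 − Φ(0.65/√2.12)) ≈ 0.6553

By the reflection principle for Brownian motion, P(M_t ≥ a) = 2 · P(B_t ≥ a) for a ≥ 0. Since B_t ~ N(0, t), P(B_t ≥ 0.65) = 1 − Φ(0.65/√t) = 1 − Φ(0.65/√2.12) = 1 − Φ(0.4464). So
  P(M_{2.12} ≥ 0.65) = 2(1 − Φ(0.4464)) ≈ 0.6553.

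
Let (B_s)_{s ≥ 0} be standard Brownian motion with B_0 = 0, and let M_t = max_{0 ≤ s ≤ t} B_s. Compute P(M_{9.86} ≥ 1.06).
P(M_{9.86} ≥ 1.06) = 2·P(B_{9.86} ≥ 1.06) = 2(1 − Φ(1.06/√9.86)) ≈ 0.7357

By the reflection principle for Brownian motion, P(M_t ≥ a) = 2 · P(B_t ≥ a) for a ≥ 0. Since B_t ~ N(0, t), P(B_t ≥ 1.06) = 1 − Φ(1.06/√t) = 1 − Φ(1.06/√9.86) = 1 − Φ(0.3376). So
  P(M_{9.86} ≥ 1.06) = 2(1 − Φ(0.3376)) ≈ 0.7357.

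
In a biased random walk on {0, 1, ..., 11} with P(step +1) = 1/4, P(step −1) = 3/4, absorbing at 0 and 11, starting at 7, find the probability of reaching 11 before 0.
P(hit 11 before 0) = (1 − (3)^7) / (1 − (3)^11) = 1093/88573

Let u_k denote P(reach 11 before 0 | start at k). Boundary: u_0 = 0, u_11 = 1. Recurrence: u_k = 1/4·u_{k+1} + 3/4·u_{k-1} for 1 ≤ k ≤ 10. Try u_k = A + B·r^k with r = q/p = (3/4)/(1/4) = 3. Substitution satisfies the recurrence; boundary conditions give:
  u_k = (1 − r^k) / (1 − r^N) = (1 − (3)^7) / (1 − (3)^11) = 1093/88573.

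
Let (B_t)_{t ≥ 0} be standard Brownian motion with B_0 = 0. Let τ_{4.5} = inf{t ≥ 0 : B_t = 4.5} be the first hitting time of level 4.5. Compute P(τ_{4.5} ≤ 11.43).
P(τ_{4.5} ≤ 11.43) = 2(1 − Φ(4.5/√11.43)) = 2(1 − Φ(1.3310)) ≈ 0.1832

By the reflection principle for standard BM, P(τ_b ≤ t) = 2 · P(B_t ≥ b). Since B_t ~ N(0, t), P(B_t ≥ 4.5) = 1 − Φ(4.5/√t) = 1 − Φ(4.5/√11.43) = 1 − Φ(1.3310) ≈ 0.09159. Doubling: P(τ_{4.5} ≤ 11.43) ≈ 2 · 0.09159 = 0.18318 ≈ 0.1832.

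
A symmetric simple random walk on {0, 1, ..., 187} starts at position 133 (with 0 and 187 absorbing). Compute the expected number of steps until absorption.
E[τ | X_0 = 133] = 7182

Let v_k = E[τ | X_0 = k]. Boundary: v_0 = v_187 = 0. Recurrence: v_k = 1 + (v_{k-1} + v_{k+1})/2 for 1 ≤ k ≤ 186. The particular solution to v_k − (v_{k-1} + v_{k+1})/2 = 1 is v_k = −k^2. Adding homogeneous solution A + B k and matching boundaries gives v_k = k (187 − k). Substituting k = 133: v_133 = 133 · 54 = 7182.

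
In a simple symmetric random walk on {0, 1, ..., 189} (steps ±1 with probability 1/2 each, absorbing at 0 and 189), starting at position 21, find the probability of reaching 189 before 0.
P(hit 189 before 0) = 21/189 = 1/9

Let u_k = P(hit 189 before 0 | start at k). Then u_0 = 0, u_189 = 1, and u_k = u_{k-1}/2 + u_{k+1}/2 for 1 ≤ k ≤ 188. This harmonic recurrence is solved by u_k = k/189, giving u_21 = 21/189 = 1/9.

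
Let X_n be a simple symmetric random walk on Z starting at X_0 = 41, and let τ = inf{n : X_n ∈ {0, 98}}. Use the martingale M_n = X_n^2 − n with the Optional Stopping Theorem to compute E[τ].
E[τ] = 2337

M_n = X_n^2 − n is a martingale (since E[X_{n+1}^2 | F_n] = X_n^2 + 1). By OST (τ has finite mean in a bounded region), E[M_τ] = E[M_0] = X_0^2 − 0 = 41^2 = 1681. Also E[M_τ] = E[X_τ^2] − E[τ]. The walk exits at 0 or 98, with P(hit 98 first) = 41/98, so E[X_τ^2] = 98^2 · 41/98 + 0 = 4018. Thus E[τ] = E[X_τ^2] − E[M_τ] = 4018 − 1681 = 2337 = 41(98 − 41) = 2337.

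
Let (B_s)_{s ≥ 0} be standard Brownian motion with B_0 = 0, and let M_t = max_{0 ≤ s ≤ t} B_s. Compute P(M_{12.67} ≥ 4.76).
P(M_{12.67} ≥ 4.76) = 2·P(B_{12.67} ≥ 4.76) = 2(1 − Φ(4.76/√12.67)) ≈ 0.1811

By the reflection principle for Brownian motion, P(M_t ≥ a) = 2 · P(B_t ≥ a) for a ≥ 0. Since B_t ~ N(0, t), P(B_t ≥ 4.76) = 1 − Φ(4.76/√t) = 1 − Φ(4.76/√12.67) = 1 − Φ(1.3373). So
  P(M_{12.67} ≥ 4.76) = 2(1 − Φ(1.3373)) ≈ 0.1811.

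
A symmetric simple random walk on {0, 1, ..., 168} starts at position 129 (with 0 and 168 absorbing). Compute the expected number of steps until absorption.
E[τ | X_0 = 129] = 5031

Let v_k = E[τ | X_0 = k]. Boundary: v_0 = v_168 = 0. Recurrence: v_k = 1 + (v_{k-1} + v_{k+1})/2 for 1 ≤ k ≤ 167. The particular solution to v_k − (v_{k-1} + v_{k+1})/2 = 1 is v_k = −k^2. Adding homogeneous solution A + B k and matching boundaries gives v_k = k (168 − k). Substituting k = 129: v_129 = 129 · 39 = 5031.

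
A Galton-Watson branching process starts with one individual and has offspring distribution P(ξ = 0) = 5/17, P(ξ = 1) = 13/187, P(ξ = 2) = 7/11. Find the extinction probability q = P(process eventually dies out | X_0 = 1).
q = 55/119

The pgf is f(s) = 5/17 + 13/187·s + 7/11·s². The extinction probability q is the smallest fixed point of f in [0, 1]. Setting s = f(s):
  7/11·s² + (13/187 − 1)·s + 5/17 = 0
  7/11·s² − (5/17 + 7/11)·s + 5/17 = 0
which factors as (s − 1)·(7/11·s − 5/17) = 0, giving roots s = 1 and s = (5/17)/(7/11) = 55/119.
Mean offspring μ = 13/187 + 2·7/11 = 251/187 > 1 (supercritical), so q < 1. The extinction probability is the smaller root: q = (5/17)/(7/11) = 55/119.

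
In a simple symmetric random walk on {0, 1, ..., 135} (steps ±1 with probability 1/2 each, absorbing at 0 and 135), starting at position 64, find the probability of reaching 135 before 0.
P(hit 135 before 0) = 64/135

Let u_k = P(hit 135 before 0 | start at k). Then u_0 = 0, u_135 = 1, and u_k = u_{k-1}/2 + u_{k+1}/2 for 1 ≤ k ≤ 134. This harmonic recurrence is solved by u_k = k/135, giving u_64 = 64/135.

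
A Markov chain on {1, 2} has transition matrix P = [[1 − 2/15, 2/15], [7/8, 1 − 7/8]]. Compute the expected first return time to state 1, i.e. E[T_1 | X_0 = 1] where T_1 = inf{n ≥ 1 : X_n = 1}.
E[T_1 | X_0 = 1] = 1/π_1 = 121/105

For an irreducible recurrent Markov chain with stationary distribution π, E[T_i | X_0 = i] = 1/π_i (Kac's formula). Here π_1 = (7/8)/(2/15 + 7/8) = (7/8)/(121/120) = 105/121, so E[T_1 | X_0 = 1] = 1/π_1 = (2/15 + 7/8)/(7/8) = (121/120)/(7/8) = 121/105.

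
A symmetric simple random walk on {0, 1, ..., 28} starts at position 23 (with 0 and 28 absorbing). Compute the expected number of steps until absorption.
E[τ | X_0 = 23] = 115

Let v_k = E[τ | X_0 = k]. Boundary: v_0 = v_28 = 0. Recurrence: v_k = 1 + (v_{k-1} + v_{k+1})/2 for 1 ≤ k ≤ 27. The particular solution to v_k − (v_{k-1} + v_{k+1})/2 = 1 is v_k = −k^2. Adding homogeneous solution A + B k and matching boundaries gives v_k = k (28 − k). Substituting k = 23: v_23 = 23 · 5 = 115.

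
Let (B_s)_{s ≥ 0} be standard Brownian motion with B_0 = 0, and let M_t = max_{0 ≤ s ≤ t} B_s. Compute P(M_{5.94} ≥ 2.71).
P(M_{5.94} ≥ 2.71) = 2·P(B_{5.94} ≥ 2.71) = 2(1 − Φ(2.71/√5.94)) ≈ 0.2662

By the reflection principle for Brownian motion, P(M_t ≥ a) = 2 · P(B_t ≥ a) for a ≥ 0. Since B_t ~ N(0, t), P(B_t ≥ 2.71) = 1 − Φ(2.71/√t) = 1 − Φ(2.71/√5.94) = 1 − Φ(1.1119). So
  P(M_{5.94} ≥ 2.71) = 2(1 − Φ(1.1119)) ≈ 0.2662.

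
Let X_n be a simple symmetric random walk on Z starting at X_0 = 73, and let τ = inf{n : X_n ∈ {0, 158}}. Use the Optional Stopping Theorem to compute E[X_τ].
E[X_τ] = 73

X_n is a martingale and τ is a bounded-mean stopping time (indeed τ is finite a.s. with bounded expectation since the walk is in a bounded region). By the OST, E[X_τ] = E[X_0] = 73. Equivalently: E[X_τ] = 158 · P(hit 158 first) + 0 · P(hit 0 first) = 158 · (73/158) = 73.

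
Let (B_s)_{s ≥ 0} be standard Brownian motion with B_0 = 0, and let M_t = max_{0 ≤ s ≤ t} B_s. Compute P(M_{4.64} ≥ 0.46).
P(M_{4.64} ≥ 0.46) = 2·P(B_{4.64} ≥ 0.46) = 2(1 − Φ(0.46/√4.64)) ≈ 0.8309

By the reflection principle for Brownian motion, P(M_t ≥ a) = 2 · P(B_t ≥ a) for a ≥ 0. Since B_t ~ N(0, t), P(B_t ≥ 0.46) = 1 − Φ(0.46/√t) = 1 − Φ(0.46/√4.64) = 1 − Φ(0.2135). So
  P(M_{4.64} ≥ 0.46) = 2(1 − Φ(0.2135)) ≈ 0.8309.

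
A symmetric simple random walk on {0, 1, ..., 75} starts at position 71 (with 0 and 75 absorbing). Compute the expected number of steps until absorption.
E[τ | X_0 = 71] = 284

Let v_k = E[τ | X_0 = k]. Boundary: v_0 = v_75 = 0. Recurrence: v_k = 1 + (v_{k-1} + v_{k+1})/2 for 1 ≤ k ≤ 74. The particular solution to v_k − (v_{k-1} + v_{k+1})/2 = 1 is v_k = −k^2. Adding homogeneous solution A + B k and matching boundaries gives v_k = k (75 − k). Substituting k = 71: v_71 = 71 · 4 = 284.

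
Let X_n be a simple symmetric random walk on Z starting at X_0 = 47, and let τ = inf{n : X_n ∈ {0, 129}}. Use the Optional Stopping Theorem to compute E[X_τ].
E[X_τ] = 47

X_n is a martingale and τ is a bounded-mean stopping time (indeed τ is finite a.s. with bounded expectation since the walk is in a bounded region). By the OST, E[X_τ] = E[X_0] = 47. Equivalently: E[X_τ] = 129 · P(hit 129 first) + 0 · P(hit 0 first) = 129 · (47/129) = 47.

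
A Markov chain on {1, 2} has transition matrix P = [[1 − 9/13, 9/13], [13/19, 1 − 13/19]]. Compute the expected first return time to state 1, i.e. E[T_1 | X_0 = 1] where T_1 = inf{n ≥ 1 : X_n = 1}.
E[T_1 | X_0 = 1] = 1/π_1 = 340/169

For an irreducible recurrent Markov chain with stationary distribution π, E[T_i | X_0 = i] = 1/π_i (Kac's formula). Here π_1 = (13/19)/(9/13 + 13/19) = (13/19)/(340/247) = 169/340, so E[T_1 | X_0 = 1] = 1/π_1 = (9/13 + 13/19)/(13/19) = (340/247)/(13/19) = 340/169.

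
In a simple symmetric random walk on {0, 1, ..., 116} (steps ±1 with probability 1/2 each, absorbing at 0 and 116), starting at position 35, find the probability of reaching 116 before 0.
P(hit 116 before 0) = 35/116

Let u_k = P(hit 116 before 0 | start at k). Then u_0 = 0, u_116 = 1, and u_k = u_{k-1}/2 + u_{k+1}/2 for 1 ≤ k ≤ 115. This harmonic recurrence is solved by u_k = k/116, giving u_35 = 35/116.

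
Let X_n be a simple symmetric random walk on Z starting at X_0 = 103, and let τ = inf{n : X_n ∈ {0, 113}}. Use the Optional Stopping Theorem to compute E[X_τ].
E[X_τ] = 103

X_n is a martingale and τ is a bounded-mean stopping time (indeed τ is finite a.s. with bounded expectation since the walk is in a bounded region). By the OST, E[X_τ] = E[X_0] = 103. Equivalently: E[X_τ] = 113 · P(hit 113 first) + 0 · P(hit 0 first) = 113 · (103/113) = 103.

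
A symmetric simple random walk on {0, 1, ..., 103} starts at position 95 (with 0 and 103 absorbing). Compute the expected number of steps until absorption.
E[τ | X_0 = 95] = 760

Let v_k = E[τ | X_0 = k]. Boundary: v_0 = v_103 = 0. Recurrence: v_k = 1 + (v_{k-1} + v_{k+1})/2 for 1 ≤ k ≤ 102. The particular solution to v_k − (v_{k-1} + v_{k+1})/2 = 1 is v_k = −k^2. Adding homogeneous solution A + B k and matching boundaries gives v_k = k (103 − k). Substituting k = 95: v_95 = 95 · 8 = 760.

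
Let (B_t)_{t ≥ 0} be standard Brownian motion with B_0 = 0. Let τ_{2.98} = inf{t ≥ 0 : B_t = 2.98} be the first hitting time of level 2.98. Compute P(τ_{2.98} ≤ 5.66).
P(τ_{2.98} ≤ 5.66) = 2(1 − Φ(2.98/√5.66)) = 2(1 − Φ(1.2526)) ≈ 0.2104

By the reflection principle for standard BM, P(τ_b ≤ t) = 2 · P(B_t ≥ b). Since B_t ~ N(0, t), P(B_t ≥ 2.98) = 1 − Φ(2.98/√t) = 1 − Φ(2.98/√5.66) = 1 − Φ(1.2526) ≈ 0.10518. Doubling: P(τ_{2.98} ≤ 5.66) ≈ 2 · 0.10518 = 0.21036 ≈ 0.2104.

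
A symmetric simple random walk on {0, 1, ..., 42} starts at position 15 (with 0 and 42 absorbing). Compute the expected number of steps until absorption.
E[τ | X_0 = 15] = 405

Let v_k = E[τ | X_0 = k]. Boundary: v_0 = v_42 = 0. Recurrence: v_k = 1 + (v_{k-1} + v_{k+1})/2 for 1 ≤ k ≤ 41. The particular solution to v_k − (v_{k-1} + v_{k+1})/2 = 1 is v_k = −k^2. Adding homogeneous solution A + B k and matching boundaries gives v_k = k (42 − k). Substituting k = 15: v_15 = 15 · 27 = 405.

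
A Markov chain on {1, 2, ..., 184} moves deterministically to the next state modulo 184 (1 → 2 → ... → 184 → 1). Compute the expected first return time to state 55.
E[T_55 | X_0 = 55] = 184

The chain cycles deterministically, so starting at state 55 it returns in exactly 184 steps. Equivalently, the stationary distribution is uniform π_j = 1/184 for every state j, so by Kac's formula E[T_55] = 1/π_55 = 184.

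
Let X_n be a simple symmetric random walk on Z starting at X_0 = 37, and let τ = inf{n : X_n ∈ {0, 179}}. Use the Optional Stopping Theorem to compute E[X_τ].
E[X_τ] = 37

X_n is a martingale and τ is a bounded-mean stopping time (indeed τ is finite a.s. with bounded expectation since the walk is in a bounded region). By the OST, E[X_τ] = E[X_0] = 37. Equivalently: E[X_τ] = 179 · P(hit 179 first) + 0 · P(hit 0 first) = 179 · (37/179) = 37.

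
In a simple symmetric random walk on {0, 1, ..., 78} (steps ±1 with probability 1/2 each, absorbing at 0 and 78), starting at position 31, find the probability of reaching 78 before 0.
P(hit 78 before 0) = 31/78

Let u_k = P(hit 78 before 0 | start at k). Then u_0 = 0, u_78 = 1, and u_k = u_{k-1}/2 + u_{k+1}/2 for 1 ≤ k ≤ 77. This harmonic recurrence is solved by u_k = k/78, giving u_31 = 31/78.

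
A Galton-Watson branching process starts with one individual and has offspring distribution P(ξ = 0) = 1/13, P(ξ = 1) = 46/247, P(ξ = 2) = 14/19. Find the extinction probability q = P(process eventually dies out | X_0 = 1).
q = 19/182

The pgf is f(s) = 1/13 + 46/247·s + 14/19·s². The extinction probability q is the smallest fixed point of f in [0, 1]. Setting s = f(s):
  14/19·s² + (46/247 − 1)·s + 1/13 = 0
  14/19·s² − (1/13 + 14/19)·s + 1/13 = 0
which factors as (s − 1)·(14/19·s − 1/13) = 0, giving roots s = 1 and s = (1/13)/(14/19) = 19/182.
Mean offspring μ = 46/247 + 2·14/19 = 410/247 > 1 (supercritical), so q < 1. The extinction probability is the smaller root: q = (1/13)/(14/19) = 19/182.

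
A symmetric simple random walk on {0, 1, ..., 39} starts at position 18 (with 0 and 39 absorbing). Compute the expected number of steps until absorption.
E[τ | X_0 = 18] = 378

Let v_k = E[τ | X_0 = k]. Boundary: v_0 = v_39 = 0. Recurrence: v_k = 1 + (v_{k-1} + v_{k+1})/2 for 1 ≤ k ≤ 38. The particular solution to v_k − (v_{k-1} + v_{k+1})/2 = 1 is v_k = −k^2. Adding homogeneous solution A + B k and matching boundaries gives v_k = k (39 − k). Substituting k = 18: v_18 = 18 · 21 = 378.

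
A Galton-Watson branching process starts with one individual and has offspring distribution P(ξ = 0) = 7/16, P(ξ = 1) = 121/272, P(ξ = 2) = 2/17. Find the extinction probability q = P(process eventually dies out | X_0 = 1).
q = 1

Mean offspring μ = 0·7/16 + 1·121/272 + 2·2/17 = 185/272 ≤ 1. For μ ≤ 1 with offspring not concentrated at 1, the Galton-Watson process goes extinct almost surely, so q = 1.
(Algebraic check: The pgf is f(s) = 7/16 + 121/272·s + 2/17·s². The extinction probability q is the smallest fixed point of f in [0, 1]. Setting s = f(s):
  2/17·s² + (121/272 − 1)·s + 7/16 = 0
  2/17·s² − (7/16 + 2/17)·s + 7/16 = 0
which factors as (s − 1)·(2/17·s − 7/16) = 0, giving roots s = 1 and s = (7/16)/(2/17) = 119/32. Since 119/32 ≥ 1, the smallest root in [0, 1] is s = 1.)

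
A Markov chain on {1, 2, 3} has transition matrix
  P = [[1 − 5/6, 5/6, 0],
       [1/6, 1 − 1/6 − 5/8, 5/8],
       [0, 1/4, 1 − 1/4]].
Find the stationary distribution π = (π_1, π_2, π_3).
π = (2/37, 10/37, 25/37)

This is a birth-death chain on three states, which satisfies detailed balance: π_1 · P_{12} = π_2 · P_{21} and π_2 · P_{23} = π_3 · P_{32}.
From π_1 · 5/6 = π_2 · 1/6: π_2/π_1 = (5/6)/(1/6) = 5.
From π_2 · 5/8 = π_3 · 1/4: π_3/π_2 = (5/8)/(1/4) = 5/2.
Take π_1 proportional to 1; then unnormalized π = (1, 5, 25/2). Normalize by dividing by the sum 37/2:
  π = (2/37, 10/37, 25/37).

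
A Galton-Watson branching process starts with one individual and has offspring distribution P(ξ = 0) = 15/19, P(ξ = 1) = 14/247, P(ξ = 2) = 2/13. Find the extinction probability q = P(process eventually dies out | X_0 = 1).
q = 1

Mean offspring μ = 0·15/19 + 1·14/247 + 2·2/13 = 90/247 ≤ 1. For μ ≤ 1 with offspring not concentrated at 1, the Galton-Watson process goes extinct almost surely, so q = 1.
(Algebraic check: The pgf is f(s) = 15/19 + 14/247·s + 2/13·s². The extinction probability q is the smallest fixed point of f in [0, 1]. Setting s = f(s):
  2/13·s² + (14/247 − 1)·s + 15/19 = 0
  2/13·s² − (15/19 + 2/13)·s + 15/19 = 0
which factors as (s − 1)·(2/13·s − 15/19) = 0, giving roots s = 1 and s = (15/19)/(2/13) = 195/38. Since 195/38 ≥ 1, the smallest root in [0, 1] is s = 1.)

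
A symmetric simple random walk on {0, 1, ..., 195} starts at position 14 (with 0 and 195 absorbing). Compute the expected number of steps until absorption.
E[τ | X_0 = 14] = 2534

Let v_k = E[τ | X_0 = k]. Boundary: v_0 = v_195 = 0. Recurrence: v_k = 1 + (v_{k-1} + v_{k+1})/2 for 1 ≤ k ≤ 194. The particular solution to v_k − (v_{k-1} + v_{k+1})/2 = 1 is v_k = −k^2. Adding homogeneous solution A + B k and matching boundaries gives v_k = k (195 − k). Substituting k = 14: v_14 = 14 · 181 = 2534.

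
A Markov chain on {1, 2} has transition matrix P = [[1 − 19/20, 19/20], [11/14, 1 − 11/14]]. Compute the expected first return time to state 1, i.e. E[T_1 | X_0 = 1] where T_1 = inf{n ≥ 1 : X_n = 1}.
E[T_1 | X_0 = 1] = 1/π_1 = 243/110

For an irreducible recurrent Markov chain with stationary distribution π, E[T_i | X_0 = i] = 1/π_i (Kac's formula). Here π_1 = (11/14)/(19/20 + 11/14) = (11/14)/(243/140) = 110/243, so E[T_1 | X_0 = 1] = 1/π_1 = (19/20 + 11/14)/(11/14) = (243/140)/(11/14) = 243/110.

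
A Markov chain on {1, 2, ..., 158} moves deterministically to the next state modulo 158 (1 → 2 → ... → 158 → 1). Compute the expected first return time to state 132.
E[T_132 | X_0 = 132] = 158

The chain cycles deterministically, so starting at state 132 it returns in exactly 158 steps. Equivalently, the stationary distribution is uniform π_j = 1/158 for every state j, so by Kac's formula E[T_132] = 1/π_132 = 158.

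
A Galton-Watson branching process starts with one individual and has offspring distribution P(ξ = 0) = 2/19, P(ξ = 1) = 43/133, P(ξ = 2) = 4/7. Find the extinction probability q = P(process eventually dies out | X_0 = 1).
q = 7/38

The pgf is f(s) = 2/19 + 43/133·s + 4/7·s². The extinction probability q is the smallest fixed point of f in [0, 1]. Setting s = f(s):
  4/7·s² + (43/133 − 1)·s + 2/19 = 0
  4/7·s² − (2/19 + 4/7)·s + 2/19 = 0
which factors as (s − 1)·(4/7·s − 2/19) = 0, giving roots s = 1 and s = (2/19)/(4/7) = 7/38.
Mean offspring μ = 43/133 + 2·4/7 = 195/133 > 1 (supercritical), so q < 1. The extinction probability is the smaller root: q = (2/19)/(4/7) = 7/38.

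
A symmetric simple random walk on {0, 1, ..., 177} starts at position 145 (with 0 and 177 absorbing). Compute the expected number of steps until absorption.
E[τ | X_0 = 145] = 4640

Let v_k = E[τ | X_0 = k]. Boundary: v_0 = v_177 = 0. Recurrence: v_k = 1 + (v_{k-1} + v_{k+1})/2 for 1 ≤ k ≤ 176. The particular solution to v_k − (v_{k-1} + v_{k+1})/2 = 1 is v_k = −k^2. Adding homogeneous solution A + B k and matching boundaries gives v_k = k (177 − k). Substituting k = 145: v_145 = 145 · 32 = 4640.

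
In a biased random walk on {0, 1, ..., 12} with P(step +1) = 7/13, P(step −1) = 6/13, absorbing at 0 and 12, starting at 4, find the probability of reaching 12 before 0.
P(hit 12 before 0) = (1 − (6/7)^4) / (1 − (6/7)^12) = 5764801/10556113

Let u_k denote P(reach 12 before 0 | start at k). Boundary: u_0 = 0, u_12 = 1. Recurrence: u_k = 7/13·u_{k+1} + 6/13·u_{k-1} for 1 ≤ k ≤ 11. Try u_k = A + B·r^k with r = q/p = (6/13)/(7/13) = 6/7. Substitution satisfies the recurrence; boundary conditions give:
  u_k = (1 − r^k) / (1 − r^N) = (1 − (6/7)^4) / (1 − (6/7)^12) = 5764801/10556113.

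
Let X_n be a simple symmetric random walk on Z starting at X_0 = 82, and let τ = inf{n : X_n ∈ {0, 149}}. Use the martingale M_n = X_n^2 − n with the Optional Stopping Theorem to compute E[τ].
E[τ] = 5494

M_n = X_n^2 − n is a martingale (since E[X_{n+1}^2 | F_n] = X_n^2 + 1). By OST (τ has finite mean in a bounded region), E[M_τ] = E[M_0] = X_0^2 − 0 = 82^2 = 6724. Also E[M_τ] = E[X_τ^2] − E[τ]. The walk exits at 0 or 149, with P(hit 149 first) = 82/149, so E[X_τ^2] = 149^2 · 82/149 + 0 = 12218. Thus E[τ] = E[X_τ^2] − E[M_τ] = 12218 − 6724 = 5494 = 82(149 − 82) = 5494.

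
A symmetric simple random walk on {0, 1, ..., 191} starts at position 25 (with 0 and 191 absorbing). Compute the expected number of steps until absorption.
E[τ | X_0 = 25] = 4150

Let v_k = E[τ | X_0 = k]. Boundary: v_0 = v_191 = 0. Recurrence: v_k = 1 + (v_{k-1} + v_{k+1})/2 for 1 ≤ k ≤ 190. The particular solution to v_k − (v_{k-1} + v_{k+1})/2 = 1 is v_k = −k^2. Adding homogeneous solution A + B k and matching boundaries gives v_k = k (191 − k). Substituting k = 25: v_25 = 25 · 166 = 4150.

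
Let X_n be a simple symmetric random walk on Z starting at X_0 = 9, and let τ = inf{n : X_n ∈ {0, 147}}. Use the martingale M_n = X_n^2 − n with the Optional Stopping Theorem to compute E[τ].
E[τ] = 1242

M_n = X_n^2 − n is a martingale (since E[X_{n+1}^2 | F_n] = X_n^2 + 1). By OST (τ has finite mean in a bounded region), E[M_τ] = E[M_0] = X_0^2 − 0 = 9^2 = 81. Also E[M_τ] = E[X_τ^2] − E[τ]. The walk exits at 0 or 147, with P(hit 147 first) = 9/147, so E[X_τ^2] = 147^2 · 9/147 + 0 = 1323. Thus E[τ] = E[X_τ^2] − E[M_τ] = 1323 − 81 = 1242 = 9(147 − 9) = 1242.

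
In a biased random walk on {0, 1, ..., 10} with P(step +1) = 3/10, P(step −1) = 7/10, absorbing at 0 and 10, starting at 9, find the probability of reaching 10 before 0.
P(hit 10 before 0) = (1 − (7/3)^9) / (1 − (7/3)^10) = 30250443/70604050

Let u_k denote P(reach 10 before 0 | start at k). Boundary: u_0 = 0, u_10 = 1. Recurrence: u_k = 3/10·u_{k+1} + 7/10·u_{k-1} for 1 ≤ k ≤ 9. Try u_k = A + B·r^k with r = q/p = (7/10)/(3/10) = 7/3. Substitution satisfies the recurrence; boundary conditions give:
  u_k = (1 − r^k) / (1 − r^N) = (1 − (7/3)^9) / (1 − (7/3)^10) = 30250443/70604050.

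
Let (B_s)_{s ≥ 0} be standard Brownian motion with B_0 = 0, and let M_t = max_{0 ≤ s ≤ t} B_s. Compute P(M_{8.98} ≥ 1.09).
P(M_{8.98} ≥ 1.09) = 2·P(B_{8.98} ≥ 1.09) = 2(1 − Φ(1.09/√8.98)) ≈ 0.7161

By the reflection principle for Brownian motion, P(M_t ≥ a) = 2 · P(B_t ≥ a) for a ≥ 0. Since B_t ~ N(0, t), P(B_t ≥ 1.09) = 1 − Φ(1.09/√t) = 1 − Φ(1.09/√8.98) = 1 − Φ(0.3637). So
  P(M_{8.98} ≥ 1.09) = 2(1 − Φ(0.3637)) ≈ 0.7161.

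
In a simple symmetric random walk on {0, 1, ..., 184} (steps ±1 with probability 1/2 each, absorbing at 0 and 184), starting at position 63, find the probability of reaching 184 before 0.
P(hit 184 before 0) = 63/184

Let u_k = P(hit 184 before 0 | start at k). Then u_0 = 0, u_184 = 1, and u_k = u_{k-1}/2 + u_{k+1}/2 for 1 ≤ k ≤ 183. This harmonic recurrence is solved by u_k = k/184, giving u_63 = 63/184.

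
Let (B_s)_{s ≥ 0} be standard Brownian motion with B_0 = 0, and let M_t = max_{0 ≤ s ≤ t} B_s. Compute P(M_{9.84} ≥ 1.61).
P(M_{9.84} ≥ 1.61) = 2·P(B_{9.84} ≥ 1.61) = 2(1 − Φ(1.61/√9.84)) ≈ 0.6078

By the reflection principle for Brownian motion, P(M_t ≥ a) = 2 · P(B_t ≥ a) for a ≥ 0. Since B_t ~ N(0, t), P(B_t ≥ 1.61) = 1 − Φ(1.61/√t) = 1 − Φ(1.61/√9.84) = 1 − Φ(0.5132). So
  P(M_{9.84} ≥ 1.61) = 2(1 − Φ(0.5132)) ≈ 0.6078.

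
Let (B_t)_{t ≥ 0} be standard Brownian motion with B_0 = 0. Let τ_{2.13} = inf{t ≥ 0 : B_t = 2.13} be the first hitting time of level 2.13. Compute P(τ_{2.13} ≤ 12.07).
P(τ_{2.13} ≤ 12.07) = 2(1 − Φ(2.13/√12.07)) = 2(1 − Φ(0.6131)) ≈ 0.5398

By the reflection principle for standard BM, P(τ_b ≤ t) = 2 · P(B_t ≥ b). Since B_t ~ N(0, t), P(B_t ≥ 2.13) = 1 − Φ(2.13/√t) = 1 − Φ(2.13/√12.07) = 1 − Φ(0.6131) ≈ 0.26991. Doubling: P(τ_{2.13} ≤ 12.07) ≈ 2 · 0.26991 = 0.53982 ≈ 0.5398.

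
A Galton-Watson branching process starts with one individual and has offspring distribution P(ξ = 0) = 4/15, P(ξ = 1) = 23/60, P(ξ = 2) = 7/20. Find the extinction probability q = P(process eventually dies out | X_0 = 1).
q = 16/21

The pgf is f(s) = 4/15 + 23/60·s + 7/20·s². The extinction probability q is the smallest fixed point of f in [0, 1]. Setting s = f(s):
  7/20·s² + (23/60 − 1)·s + 4/15 = 0
  7/20·s² − (4/15 + 7/20)·s + 4/15 = 0
which factors as (s − 1)·(7/20·s − 4/15) = 0, giving roots s = 1 and s = (4/15)/(7/20) = 16/21.
Mean offspring μ = 23/60 + 2·7/20 = 13/12 > 1 (supercritical), so q < 1. The extinction probability is the smaller root: q = (4/15)/(7/20) = 16/21.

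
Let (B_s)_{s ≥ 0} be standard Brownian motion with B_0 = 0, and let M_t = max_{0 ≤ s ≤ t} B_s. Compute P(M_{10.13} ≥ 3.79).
P(M_{10.13} ≥ 3.79) = 2·P(B_{10.13} ≥ 3.79) = 2(1 − Φ(3.79/√10.13)) ≈ 0.2337

By the reflection principle for Brownian motion, P(M_t ≥ a) = 2 · P(B_t ≥ a) for a ≥ 0. Since B_t ~ N(0, t), P(B_t ≥ 3.79) = 1 − Φ(3.79/√t) = 1 − Φ(3.79/√10.13) = 1 − Φ(1.1908). So
  P(M_{10.13} ≥ 3.79) = 2(1 − Φ(1.1908)) ≈ 0.2337.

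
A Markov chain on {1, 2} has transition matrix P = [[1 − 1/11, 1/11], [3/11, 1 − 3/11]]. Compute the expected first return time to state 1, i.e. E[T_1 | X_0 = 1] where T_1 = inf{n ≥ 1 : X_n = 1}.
E[T_1 | X_0 = 1] = 1/π_1 = 4/3

For an irreducible recurrent Markov chain with stationary distribution π, E[T_i | X_0 = i] = 1/π_i (Kac's formula). Here π_1 = (3/11)/(1/11 + 3/11) = (3/11)/(4/11) = 3/4, so E[T_1 | X_0 = 1] = 1/π_1 = (1/11 + 3/11)/(3/11) = (4/11)/(3/11) = 4/3.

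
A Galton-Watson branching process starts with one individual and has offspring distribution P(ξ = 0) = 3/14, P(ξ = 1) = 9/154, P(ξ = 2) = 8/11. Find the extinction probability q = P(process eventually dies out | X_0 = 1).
q = 33/112

The pgf is f(s) = 3/14 + 9/154·s + 8/11·s². The extinction probability q is the smallest fixed point of f in [0, 1]. Setting s = f(s):
  8/11·s² + (9/154 − 1)·s + 3/14 = 0
  8/11·s² − (3/14 + 8/11)·s + 3/14 = 0
which factors as (s − 1)·(8/11·s − 3/14) = 0, giving roots s = 1 and s = (3/14)/(8/11) = 33/112.
Mean offspring μ = 9/154 + 2·8/11 = 233/154 > 1 (supercritical), so q < 1. The extinction probability is the smaller root: q = (3/14)/(8/11) = 33/112.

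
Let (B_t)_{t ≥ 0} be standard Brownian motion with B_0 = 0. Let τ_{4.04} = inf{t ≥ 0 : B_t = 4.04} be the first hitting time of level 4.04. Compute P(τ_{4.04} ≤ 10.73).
P(τ_{4.04} ≤ 10.73) = 2(1 − Φ(4.04/√10.73)) = 2(1 − Φ(1.2333)) ≈ 0.2175

By the reflection principle for standard BM, P(τ_b ≤ t) = 2 · P(B_t ≥ b). Since B_t ~ N(0, t), P(B_t ≥ 4.04) = 1 − Φ(4.04/√t) = 1 − Φ(4.04/√10.73) = 1 − Φ(1.2333) ≈ 0.10873. Doubling: P(τ_{4.04} ≤ 10.73) ≈ 2 · 0.10873 = 0.21746 ≈ 0.2175.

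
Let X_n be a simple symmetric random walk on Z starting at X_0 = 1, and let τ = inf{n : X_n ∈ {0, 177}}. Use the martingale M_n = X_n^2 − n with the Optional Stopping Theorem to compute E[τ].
E[τ] = 176

M_n = X_n^2 − n is a martingale (since E[X_{n+1}^2 | F_n] = X_n^2 + 1). By OST (τ has finite mean in a bounded region), E[M_τ] = E[M_0] = X_0^2 − 0 = 1^2 = 1. Also E[M_τ] = E[X_τ^2] − E[τ]. The walk exits at 0 or 177, with P(hit 177 first) = 1/177, so E[X_τ^2] = 177^2 · 1/177 + 0 = 177. Thus E[τ] = E[X_τ^2] − E[M_τ] = 177 − 1 = 176 = 1(177 − 1) = 176.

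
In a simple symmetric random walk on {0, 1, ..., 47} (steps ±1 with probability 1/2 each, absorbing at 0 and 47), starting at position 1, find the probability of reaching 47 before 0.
P(hit 47 before 0) = 1/47

Let u_k = P(hit 47 before 0 | start at k). Then u_0 = 0, u_47 = 1, and u_k = u_{k-1}/2 + u_{k+1}/2 for 1 ≤ k ≤ 46. This harmonic recurrence is solved by u_k = k/47, giving u_1 = 1/47.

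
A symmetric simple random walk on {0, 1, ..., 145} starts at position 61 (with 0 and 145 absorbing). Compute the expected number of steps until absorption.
E[τ | X_0 = 61] = 5124

Let v_k = E[τ | X_0 = k]. Boundary: v_0 = v_145 = 0. Recurrence: v_k = 1 + (v_{k-1} + v_{k+1})/2 for 1 ≤ k ≤ 144. The particular solution to v_k − (v_{k-1} + v_{k+1})/2 = 1 is v_k = −k^2. Adding homogeneous solution A + B k and matching boundaries gives v_k = k (145 − k). Substituting k = 61: v_61 = 61 · 84 = 5124.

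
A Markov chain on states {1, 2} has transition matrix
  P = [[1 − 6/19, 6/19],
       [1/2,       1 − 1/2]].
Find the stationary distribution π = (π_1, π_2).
π_1 = 19/31, π_2 = 12/31

Solve πP = π with π_1 + π_2 = 1. From πP = π: π_1 · (1 − 6/19) + π_2 · 1/2 = π_1 ⇒ π_2 · 1/2 = π_1 · 6/19 ⇒ π_2/π_1 = (6/19)/(1/2) = 12/19. Together with π_1 + π_2 = 1:
  π_1 = (1/2)/(6/19 + 1/2) = (1/2)/(31/38) = 19/31,
  π_2 = (6/19)/(6/19 + 1/2) = (6/19)/(31/38) = 12/31.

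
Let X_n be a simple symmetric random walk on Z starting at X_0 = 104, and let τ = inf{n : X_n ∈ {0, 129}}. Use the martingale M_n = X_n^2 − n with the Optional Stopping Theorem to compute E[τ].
E[τ] = 2600

M_n = X_n^2 − n is a martingale (since E[X_{n+1}^2 | F_n] = X_n^2 + 1). By OST (τ has finite mean in a bounded region), E[M_τ] = E[M_0] = X_0^2 − 0 = 104^2 = 10816. Also E[M_τ] = E[X_τ^2] − E[τ]. The walk exits at 0 or 129, with P(hit 129 first) = 104/129, so E[X_τ^2] = 129^2 · 104/129 + 0 = 13416. Thus E[τ] = E[X_τ^2] − E[M_τ] = 13416 − 10816 = 2600 = 104(129 − 104) = 2600.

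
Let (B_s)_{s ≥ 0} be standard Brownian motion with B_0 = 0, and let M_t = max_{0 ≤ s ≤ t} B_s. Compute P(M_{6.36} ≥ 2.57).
P(M_{6.36} ≥ 2.57) = 2·P(B_{6.36} ≥ 2.57) = 2(1 − Φ(2.57/√6.36)) ≈ 0.3082

By the reflection principle for Brownian motion, P(M_t ≥ a) = 2 · P(B_t ≥ a) for a ≥ 0. Since B_t ~ N(0, t), P(B_t ≥ 2.57) = 1 − Φ(2.57/√t) = 1 − Φ(2.57/√6.36) = 1 − Φ(1.0191). So
  P(M_{6.36} ≥ 2.57) = 2(1 − Φ(1.0191)) ≈ 0.3082.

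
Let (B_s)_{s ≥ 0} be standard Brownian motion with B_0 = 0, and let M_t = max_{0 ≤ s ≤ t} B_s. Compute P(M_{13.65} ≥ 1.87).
P(M_{13.65} ≥ 1.87) = 2·P(B_{13.65} ≥ 1.87) = 2(1 − Φ(1.87/√13.65)) ≈ 0.6128

By the reflection principle for Brownian motion, P(M_t ≥ a) = 2 · P(B_t ≥ a) for a ≥ 0. Since B_t ~ N(0, t), P(B_t ≥ 1.87) = 1 − Φ(1.87/√t) = 1 − Φ(1.87/√13.65) = 1 − Φ(0.5061). So
  P(M_{13.65} ≥ 1.87) = 2(1 − Φ(0.5061)) ≈ 0.6128.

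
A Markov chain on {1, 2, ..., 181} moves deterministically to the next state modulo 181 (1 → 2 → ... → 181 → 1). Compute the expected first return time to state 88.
E[T_88 | X_0 = 88] = 181

The chain cycles deterministically, so starting at state 88 it returns in exactly 181 steps. Equivalently, the stationary distribution is uniform π_j = 1/181 for every state j, so by Kac's formula E[T_88] = 1/π_88 = 181.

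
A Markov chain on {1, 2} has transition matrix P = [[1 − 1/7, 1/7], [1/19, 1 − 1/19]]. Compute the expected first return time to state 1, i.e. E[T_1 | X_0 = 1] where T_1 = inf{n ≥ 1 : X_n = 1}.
E[T_1 | X_0 = 1] = 1/π_1 = 26/7

For an irreducible recurrent Markov chain with stationary distribution π, E[T_i | X_0 = i] = 1/π_i (Kac's formula). Here π_1 = (1/19)/(1/7 + 1/19) = (1/19)/(26/133) = 7/26, so E[T_1 | X_0 = 1] = 1/π_1 = (1/7 + 1/19)/(1/19) = (26/133)/(1/19) = 26/7.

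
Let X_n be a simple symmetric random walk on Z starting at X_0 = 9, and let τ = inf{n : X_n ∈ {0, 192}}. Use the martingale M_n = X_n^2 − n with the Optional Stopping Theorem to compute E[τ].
E[τ] = 1647

M_n = X_n^2 − n is a martingale (since E[X_{n+1}^2 | F_n] = X_n^2 + 1). By OST (τ has finite mean in a bounded region), E[M_τ] = E[M_0] = X_0^2 − 0 = 9^2 = 81. Also E[M_τ] = E[X_τ^2] − E[τ]. The walk exits at 0 or 192, with P(hit 192 first) = 9/192, so E[X_τ^2] = 192^2 · 9/192 + 0 = 1728. Thus E[τ] = E[X_τ^2] − E[M_τ] = 1728 − 81 = 1647 = 9(192 − 9) = 1647.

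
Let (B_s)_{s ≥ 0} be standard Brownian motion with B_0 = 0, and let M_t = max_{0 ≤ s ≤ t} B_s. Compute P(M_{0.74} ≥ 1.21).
P(M_{0.74} ≥ 1.21) = 2·P(B_{0.74} ≥ 1.21) = 2(1 − Φ(1.21/√0.74)) ≈ 0.1595

By the reflection principle for Brownian motion, P(M_t ≥ a) = 2 · P(B_t ≥ a) for a ≥ 0. Since B_t ~ N(0, t), P(B_t ≥ 1.21) = 1 − Φ(1.21/√t) = 1 − Φ(1.21/√0.74) = 1 − Φ(1.4066). So
  P(M_{0.74} ≥ 1.21) = 2(1 − Φ(1.4066)) ≈ 0.1595.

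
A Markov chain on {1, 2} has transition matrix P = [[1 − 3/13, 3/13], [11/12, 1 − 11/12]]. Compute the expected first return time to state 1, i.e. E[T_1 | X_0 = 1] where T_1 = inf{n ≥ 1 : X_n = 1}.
E[T_1 | X_0 = 1] = 1/π_1 = 179/143

For an irreducible recurrent Markov chain with stationary distribution π, E[T_i | X_0 = i] = 1/π_i (Kac's formula). Here π_1 = (11/12)/(3/13 + 11/12) = (11/12)/(179/156) = 143/179, so E[T_1 | X_0 = 1] = 1/π_1 = (3/13 + 11/12)/(11/12) = (179/156)/(11/12) = 179/143.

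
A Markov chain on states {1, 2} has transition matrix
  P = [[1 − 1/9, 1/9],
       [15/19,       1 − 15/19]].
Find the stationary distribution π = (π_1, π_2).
π_1 = 135/154, π_2 = 19/154

Solve πP = π with π_1 + π_2 = 1. From πP = π: π_1 · (1 − 1/9) + π_2 · 15/19 = π_1 ⇒ π_2 · 15/19 = π_1 · 1/9 ⇒ π_2/π_1 = (1/9)/(15/19) = 19/135. Together with π_1 + π_2 = 1:
  π_1 = (15/19)/(1/9 + 15/19) = (15/19)/(154/171) = 135/154,
  π_2 = (1/9)/(1/9 + 15/19) = (1/9)/(154/171) = 19/154.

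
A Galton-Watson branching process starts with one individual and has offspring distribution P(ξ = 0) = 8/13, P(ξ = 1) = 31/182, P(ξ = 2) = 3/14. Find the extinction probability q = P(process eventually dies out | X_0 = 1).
q = 1

Mean offspring μ = 0·8/13 + 1·31/182 + 2·3/14 = 109/182 ≤ 1. For μ ≤ 1 with offspring not concentrated at 1, the Galton-Watson process goes extinct almost surely, so q = 1.
(Algebraic check: The pgf is f(s) = 8/13 + 31/182·s + 3/14·s². The extinction probability q is the smallest fixed point of f in [0, 1]. Setting s = f(s):
  3/14·s² + (31/182 − 1)·s + 8/13 = 0
  3/14·s² − (8/13 + 3/14)·s + 8/13 = 0
which factors as (s − 1)·(3/14·s − 8/13) = 0, giving roots s = 1 and s = (8/13)/(3/14) = 112/39. Since 112/39 ≥ 1, the smallest root in [0, 1] is s = 1.)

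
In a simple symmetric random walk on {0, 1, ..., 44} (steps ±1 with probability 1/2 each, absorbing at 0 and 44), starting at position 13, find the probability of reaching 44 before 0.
P(hit 44 before 0) = 13/44

Let u_k = P(hit 44 before 0 | start at k). Then u_0 = 0, u_44 = 1, and u_k = u_{k-1}/2 + u_{k+1}/2 for 1 ≤ k ≤ 43. This harmonic recurrence is solved by u_k = k/44, giving u_13 = 13/44.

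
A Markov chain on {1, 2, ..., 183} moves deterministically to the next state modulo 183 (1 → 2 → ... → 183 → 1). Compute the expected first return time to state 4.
E[T_4 | X_0 = 4] = 183

The chain cycles deterministically, so starting at state 4 it returns in exactly 183 steps. Equivalently, the stationary distribution is uniform π_j = 1/183 for every state j, so by Kac's formula E[T_4] = 1/π_4 = 183.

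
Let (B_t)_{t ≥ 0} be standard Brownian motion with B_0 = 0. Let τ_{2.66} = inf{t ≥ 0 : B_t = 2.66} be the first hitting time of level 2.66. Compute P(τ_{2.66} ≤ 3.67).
P(τ_{2.66} ≤ 3.67) = 2(1 − Φ(2.66/√3.67)) = 2(1 − Φ(1.3885)) ≈ 0.1650

By the reflection principle for standard BM, P(τ_b ≤ t) = 2 · P(B_t ≥ b). Since B_t ~ N(0, t), P(B_t ≥ 2.66) = 1 − Φ(2.66/√t) = 1 − Φ(2.66/√3.67) = 1 − Φ(1.3885) ≈ 0.08249. Doubling: P(τ_{2.66} ≤ 3.67) ≈ 2 · 0.08249 = 0.16498 ≈ 0.1650.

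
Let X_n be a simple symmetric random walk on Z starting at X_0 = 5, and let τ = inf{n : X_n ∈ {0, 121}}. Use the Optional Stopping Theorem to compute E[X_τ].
E[X_τ] = 5

X_n is a martingale and τ is a bounded-mean stopping time (indeed τ is finite a.s. with bounded expectation since the walk is in a bounded region). By the OST, E[X_τ] = E[X_0] = 5. Equivalently: E[X_τ] = 121 · P(hit 121 first) + 0 · P(hit 0 first) = 121 · (5/121) = 5.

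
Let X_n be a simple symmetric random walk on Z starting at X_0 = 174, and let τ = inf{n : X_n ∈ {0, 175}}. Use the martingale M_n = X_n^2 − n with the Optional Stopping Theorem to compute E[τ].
E[τ] = 174

M_n = X_n^2 − n is a martingale (since E[X_{n+1}^2 | F_n] = X_n^2 + 1). By OST (τ has finite mean in a bounded region), E[M_τ] = E[M_0] = X_0^2 − 0 = 174^2 = 30276. Also E[M_τ] = E[X_τ^2] − E[τ]. The walk exits at 0 or 175, with P(hit 175 first) = 174/175, so E[X_τ^2] = 175^2 · 174/175 + 0 = 30450. Thus E[τ] = E[X_τ^2] − E[M_τ] = 30450 − 30276 = 174 = 174(175 − 174) = 174.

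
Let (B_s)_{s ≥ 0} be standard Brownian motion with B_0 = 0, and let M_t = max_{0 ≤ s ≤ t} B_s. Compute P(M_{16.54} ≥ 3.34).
P(M_{16.54} ≥ 3.34) = 2·P(B_{16.54} ≥ 3.34) = 2(1 − Φ(3.34/√16.54)) ≈ 0.4115

By the reflection principle for Brownian motion, P(M_t ≥ a) = 2 · P(B_t ≥ a) for a ≥ 0. Since B_t ~ N(0, t), P(B_t ≥ 3.34) = 1 − Φ(3.34/√t) = 1 − Φ(3.34/√16.54) = 1 − Φ(0.8213). So
  P(M_{16.54} ≥ 3.34) = 2(1 − Φ(0.8213)) ≈ 0.4115.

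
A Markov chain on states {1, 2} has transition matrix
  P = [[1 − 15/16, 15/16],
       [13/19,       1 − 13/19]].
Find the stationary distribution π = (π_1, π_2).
π_1 = 208/493, π_2 = 285/493

Solve πP = π with π_1 + π_2 = 1. From πP = π: π_1 · (1 − 15/16) + π_2 · 13/19 = π_1 ⇒ π_2 · 13/19 = π_1 · 15/16 ⇒ π_2/π_1 = (15/16)/(13/19) = 285/208. Together with π_1 + π_2 = 1:
  π_1 = (13/19)/(15/16 + 13/19) = (13/19)/(493/304) = 208/493,
  π_2 = (15/16)/(15/16 + 13/19) = (15/16)/(493/304) = 285/493.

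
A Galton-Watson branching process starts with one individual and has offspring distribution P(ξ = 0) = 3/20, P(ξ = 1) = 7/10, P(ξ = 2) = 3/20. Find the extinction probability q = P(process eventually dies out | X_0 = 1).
q = 1

Mean offspring μ = 0·3/20 + 1·7/10 + 2·3/20 = 1 ≤ 1. For μ ≤ 1 with offspring not concentrated at 1, the Galton-Watson process goes extinct almost surely, so q = 1.
(Algebraic check: The pgf is f(s) = 3/20 + 7/10·s + 3/20·s². The extinction probability q is the smallest fixed point of f in [0, 1]. Setting s = f(s):
  3/20·s² + (7/10 − 1)·s + 3/20 = 0
  3/20·s² − (3/20 + 3/20)·s + 3/20 = 0
which factors as (s − 1)·(3/20·s − 3/20) = 0, giving roots s = 1 and s = (3/20)/(3/20) = 1. Since 1 ≥ 1, the smallest root in [0, 1] is s = 1.)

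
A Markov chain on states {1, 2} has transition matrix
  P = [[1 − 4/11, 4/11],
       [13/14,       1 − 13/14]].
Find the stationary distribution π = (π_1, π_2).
π_1 = 143/199, π_2 = 56/199

Solve πP = π with π_1 + π_2 = 1. From πP = π: π_1 · (1 − 4/11) + π_2 · 13/14 = π_1 ⇒ π_2 · 13/14 = π_1 · 4/11 ⇒ π_2/π_1 = (4/11)/(13/14) = 56/143. Together with π_1 + π_2 = 1:
  π_1 = (13/14)/(4/11 + 13/14) = (13/14)/(199/154) = 143/199,
  π_2 = (4/11)/(4/11 + 13/14) = (4/11)/(199/154) = 56/199.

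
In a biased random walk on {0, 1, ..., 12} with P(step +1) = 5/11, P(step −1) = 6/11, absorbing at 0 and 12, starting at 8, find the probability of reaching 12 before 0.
P(hit 12 before 0) = (1 − (6/5)^8) / (1 − (6/5)^12) = 1200625/2880241

Let u_k denote P(reach 12 before 0 | start at k). Boundary: u_0 = 0, u_12 = 1. Recurrence: u_k = 5/11·u_{k+1} + 6/11·u_{k-1} for 1 ≤ k ≤ 11. Try u_k = A + B·r^k with r = q/p = (6/11)/(5/11) = 6/5. Substitution satisfies the recurrence; boundary conditions give:
  u_k = (1 − r^k) / (1 − r^N) = (1 − (6/5)^8) / (1 − (6/5)^12) = 1200625/2880241.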